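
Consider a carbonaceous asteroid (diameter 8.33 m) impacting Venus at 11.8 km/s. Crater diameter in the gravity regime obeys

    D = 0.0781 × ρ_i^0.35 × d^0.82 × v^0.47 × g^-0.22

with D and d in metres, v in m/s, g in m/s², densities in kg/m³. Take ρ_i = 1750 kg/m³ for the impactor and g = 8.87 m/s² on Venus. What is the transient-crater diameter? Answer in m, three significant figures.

D ≈ 308 m

In SI units: v = 11800 m/s.
ρ_i^0.35 = 1750^0.35 = 13.65
d^0.82 = 8.33^0.82 = 5.688
v^0.47 = 11800^0.47 = 81.99
g^-0.22 = 8.87^-0.22 = 0.6187
D = 0.0781 × 13.65 × 5.688 × 81.99 × 0.6187 = 307.6 m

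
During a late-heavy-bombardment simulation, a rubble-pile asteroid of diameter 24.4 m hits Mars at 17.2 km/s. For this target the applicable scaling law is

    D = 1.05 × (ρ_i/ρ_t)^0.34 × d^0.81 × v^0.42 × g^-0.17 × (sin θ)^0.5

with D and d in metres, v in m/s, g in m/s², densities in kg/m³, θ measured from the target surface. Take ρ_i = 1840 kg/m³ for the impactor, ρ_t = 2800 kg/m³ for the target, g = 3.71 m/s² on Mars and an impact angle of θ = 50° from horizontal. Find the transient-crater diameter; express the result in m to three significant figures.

D ≈ 510 m

In SI units: v = 17200 m/s.
(ρ_i/ρ_t)^0.34 = (1840/2800)^0.34 = 0.8670
d^0.81 = 24.4^0.81 = 13.30
v^0.42 = 17200^0.42 = 60.11
g^-0.17 = 3.71^-0.17 = 0.8002
(sin 50°)^0.5 = 0.7660^0.5 = 0.8752
D = 1.05 × 0.8670 × 13.30 × 60.11 × 0.8002 × 0.8752 = 509.7 m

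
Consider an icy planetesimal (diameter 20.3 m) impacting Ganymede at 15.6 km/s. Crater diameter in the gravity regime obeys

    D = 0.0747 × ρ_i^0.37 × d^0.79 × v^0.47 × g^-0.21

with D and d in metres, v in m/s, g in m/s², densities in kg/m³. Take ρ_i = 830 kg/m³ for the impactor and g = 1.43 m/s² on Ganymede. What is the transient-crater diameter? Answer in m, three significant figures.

In SI units: v = 15600 m/s.
ρ_i^0.37 = 830^0.37 = 12.02
d^0.79 = 20.3^0.79 = 10.79
v^0.47 = 15600^0.47 = 93.49
g^-0.21 = 1.43^-0.21 = 0.9276
D = 0.0747 × 12.02 × 10.79 × 93.49 × 0.9276 = 840.2 m

D ≈ 840 m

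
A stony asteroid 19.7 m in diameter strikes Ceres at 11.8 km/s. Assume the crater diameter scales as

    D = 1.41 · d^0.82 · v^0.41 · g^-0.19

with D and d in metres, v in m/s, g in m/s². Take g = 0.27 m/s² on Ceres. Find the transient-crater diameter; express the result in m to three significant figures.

In SI units: v = 11800 m/s.
d^0.82 = 19.7^0.82 = 11.52
v^0.41 = 11800^0.41 = 46.72
g^-0.19 = 0.27^-0.19 = 1.282
D = 1.41 × 11.52 × 46.72 × 1.282 = 972.9 m

D ≈ 973 m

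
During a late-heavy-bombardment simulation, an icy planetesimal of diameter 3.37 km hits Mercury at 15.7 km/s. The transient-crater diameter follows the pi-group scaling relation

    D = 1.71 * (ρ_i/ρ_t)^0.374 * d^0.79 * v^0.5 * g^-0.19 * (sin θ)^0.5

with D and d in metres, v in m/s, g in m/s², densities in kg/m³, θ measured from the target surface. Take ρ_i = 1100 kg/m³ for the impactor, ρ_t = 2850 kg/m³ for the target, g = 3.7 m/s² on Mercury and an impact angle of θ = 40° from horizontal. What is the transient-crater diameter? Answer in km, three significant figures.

In SI units: d = 3370 m, v = 15700 m/s.
(ρ_i/ρ_t)^0.374 = (1100/2850)^0.374 = 0.7004
d^0.79 = 3370^0.79 = 612.1
v^0.5 = 15700^0.5 = 125.3
g^-0.19 = 3.7^-0.19 = 0.7799
(sin 40°)^0.5 = 0.6428^0.5 = 0.8017
D = 1.71 × 0.7004 × 612.1 × 125.3 × 0.7799 × 0.8017 = 57434 m
   = 57.43 km

D ≈ 57.4 km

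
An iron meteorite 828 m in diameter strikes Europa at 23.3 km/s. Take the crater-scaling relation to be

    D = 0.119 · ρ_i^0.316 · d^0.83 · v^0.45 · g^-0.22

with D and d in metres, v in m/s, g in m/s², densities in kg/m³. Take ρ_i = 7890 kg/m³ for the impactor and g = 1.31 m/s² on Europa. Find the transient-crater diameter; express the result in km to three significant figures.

D ≈ 46.6 km

In SI units: v = 23300 m/s.
ρ_i^0.316 = 7890^0.316 = 17.04
d^0.83 = 828^0.83 = 264.2
v^0.45 = 23300^0.45 = 92.32
g^-0.22 = 1.31^-0.22 = 0.9423
D = 0.119 × 17.04 × 264.2 × 92.32 × 0.9423 = 46605 m
   = 46.61 km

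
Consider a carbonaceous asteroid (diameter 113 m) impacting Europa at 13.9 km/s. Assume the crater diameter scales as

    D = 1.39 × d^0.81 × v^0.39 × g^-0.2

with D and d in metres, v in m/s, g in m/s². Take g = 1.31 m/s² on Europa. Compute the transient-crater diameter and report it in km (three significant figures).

D ≈ 2.50 km

In SI units: v = 13900 m/s.
d^0.81 = 113^0.81 = 46.02
v^0.39 = 13900^0.39 = 41.28
g^-0.2 = 1.31^-0.2 = 0.9474
D = 1.39 × 46.02 × 41.28 × 0.9474 = 2502 m
   = 2.502 km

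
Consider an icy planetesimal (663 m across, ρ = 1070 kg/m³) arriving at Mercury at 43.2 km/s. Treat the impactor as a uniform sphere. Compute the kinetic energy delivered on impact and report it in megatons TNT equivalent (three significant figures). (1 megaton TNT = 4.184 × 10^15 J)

E ≈ 36400 Mt TNT

v = 43200 m/s.
Mass m = (π/6) ρ d³ = (π/6) × 1070 × (663)³ = 1.633 × 10^11 kg
E = ½ m v² = 0.5 × 1.633 × 10^11 × (43200)² = 1.524 × 10^20 J
   = 1.524 × 10^20 / 4.184×10^15 = 36424 Mt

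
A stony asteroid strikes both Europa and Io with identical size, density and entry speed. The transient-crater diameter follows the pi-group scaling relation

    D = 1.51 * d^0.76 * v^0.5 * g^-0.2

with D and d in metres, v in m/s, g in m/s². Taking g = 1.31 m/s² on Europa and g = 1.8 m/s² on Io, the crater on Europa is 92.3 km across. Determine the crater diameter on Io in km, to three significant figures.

D ≈ 86.6 km

All impactor-dependent factors cancel in the ratio, leaving D_Io/D_Europa = (g_Io/g_Europa)^-0.2.
(1.8/1.31)^-0.2 = 1.374^-0.2 = 0.9384
D_Io = 0.9384 × 92.3 km = 86.6 km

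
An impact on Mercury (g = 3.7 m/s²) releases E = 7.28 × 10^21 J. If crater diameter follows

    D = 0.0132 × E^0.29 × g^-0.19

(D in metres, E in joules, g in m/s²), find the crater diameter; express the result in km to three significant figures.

E^0.29 = (7.28 × 10^21)^0.29 = 2.188 × 10^6
g^-0.19 = 3.7^-0.19 = 0.7799
D = 0.0132 × 2.188 × 10^6 × 0.7799 = 22525 m
   = 22.52 km

D ≈ 22.5 km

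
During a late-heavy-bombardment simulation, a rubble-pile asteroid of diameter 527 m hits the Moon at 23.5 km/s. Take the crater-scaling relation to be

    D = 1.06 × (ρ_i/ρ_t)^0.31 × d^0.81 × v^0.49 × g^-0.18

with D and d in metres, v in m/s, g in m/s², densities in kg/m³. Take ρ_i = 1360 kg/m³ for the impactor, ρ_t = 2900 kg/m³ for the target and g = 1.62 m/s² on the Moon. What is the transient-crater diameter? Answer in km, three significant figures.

In SI units: v = 23500 m/s.
(ρ_i/ρ_t)^0.31 = (1360/2900)^0.31 = 0.7908
d^0.81 = 527^0.81 = 160.2
v^0.49 = 23500^0.49 = 138.6
g^-0.18 = 1.62^-0.18 = 0.9168
D = 1.06 × 0.7908 × 160.2 × 138.6 × 0.9168 = 17064 m
   = 17.06 km

D ≈ 17.1 km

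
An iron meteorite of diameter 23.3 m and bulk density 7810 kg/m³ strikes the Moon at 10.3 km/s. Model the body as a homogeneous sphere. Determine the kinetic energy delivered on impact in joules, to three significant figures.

v = 10300 m/s.
Mass m = (π/6) ρ d³ = (π/6) × 7810 × (23.3)³ = 5.173 × 10^7 kg
E = ½ m v² = 0.5 × 5.173 × 10^7 × (10300)² = 2.744 × 10^15 J

E ≈ 2.74 × 10^15 J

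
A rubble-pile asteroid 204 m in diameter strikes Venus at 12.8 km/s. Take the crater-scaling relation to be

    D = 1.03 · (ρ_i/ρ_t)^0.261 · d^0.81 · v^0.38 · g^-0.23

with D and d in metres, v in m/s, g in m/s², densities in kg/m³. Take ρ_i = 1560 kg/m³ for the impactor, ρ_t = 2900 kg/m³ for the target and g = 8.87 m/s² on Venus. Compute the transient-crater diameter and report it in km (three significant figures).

In SI units: v = 12800 m/s.
(ρ_i/ρ_t)^0.261 = (1560/2900)^0.261 = 0.8506
d^0.81 = 204^0.81 = 74.27
v^0.38 = 12800^0.38 = 36.37
g^-0.23 = 8.87^-0.23 = 0.6053
D = 1.03 × 0.8506 × 74.27 × 36.37 × 0.6053 = 1432 m
   = 1.432 km

D ≈ 1.43 km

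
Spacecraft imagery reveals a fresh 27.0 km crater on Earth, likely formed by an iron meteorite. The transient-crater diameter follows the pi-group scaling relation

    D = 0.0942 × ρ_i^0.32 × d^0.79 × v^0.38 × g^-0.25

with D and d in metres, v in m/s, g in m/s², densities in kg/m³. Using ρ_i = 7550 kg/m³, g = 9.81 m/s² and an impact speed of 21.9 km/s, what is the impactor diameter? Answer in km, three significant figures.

Rearranging for d: d = [D / (0.0942 · 7550^0.32 · 21900^0.38 · 9.81^-0.25)]^(1/0.79).
D = 27000 m.
7550^0.32 = 17.42
21900^0.38 = 44.60
9.81^-0.25 = 0.5650
Denominator = 0.0942 × 17.42 × 44.60 × 0.5650 = 41.35
D / 41.35 = 27000 / 41.35 = 653.0
d = 653.0^(1/0.79) = 653.0^1.2658 = 3657 m

d ≈ 3.66 km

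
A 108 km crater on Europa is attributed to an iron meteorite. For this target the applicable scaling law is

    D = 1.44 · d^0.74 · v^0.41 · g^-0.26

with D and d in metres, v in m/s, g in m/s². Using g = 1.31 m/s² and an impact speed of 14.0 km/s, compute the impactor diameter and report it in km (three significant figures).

Rearranging for d: d = [D / (1.44 · 14000^0.41 · 1.31^-0.26)]^(1/0.74).
D = 108000 m.
14000^0.41 = 50.11
1.31^-0.26 = 0.9322
Denominator = 1.44 × 50.11 × 0.9322 = 67.27
D / 67.27 = 108000 / 67.27 = 1605
d = 1605^(1/0.74) = 1605^1.3514 = 21472 m

d ≈ 21.5 km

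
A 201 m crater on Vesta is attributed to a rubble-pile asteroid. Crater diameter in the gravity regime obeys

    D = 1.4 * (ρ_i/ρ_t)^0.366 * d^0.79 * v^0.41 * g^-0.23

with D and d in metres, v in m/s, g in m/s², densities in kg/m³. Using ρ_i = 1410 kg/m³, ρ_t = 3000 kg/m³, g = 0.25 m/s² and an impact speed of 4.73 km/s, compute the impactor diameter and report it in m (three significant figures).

Rearranging for d: d = [D / (1.4 · (1410/3000)^0.366 · 4730^0.41 · 0.25^-0.23)]^(1/0.79).
(1410/3000)^0.366 = 0.7586
4730^0.41 = 32.11
0.25^-0.23 = 1.376
Denominator = 1.4 × 0.7586 × 32.11 × 1.376 = 46.92
D / 46.92 = 201 / 46.92 = 4.284
d = 4.284^(1/0.79) = 4.284^1.2658 = 6.307 m

d ≈ 6.31 m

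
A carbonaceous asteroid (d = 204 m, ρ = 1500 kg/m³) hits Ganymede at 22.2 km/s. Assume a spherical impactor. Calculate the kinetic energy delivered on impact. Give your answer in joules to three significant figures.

E ≈ 1.64 × 10^18 J

v = 22200 m/s.
Mass m = (π/6) ρ d³ = (π/6) × 1500 × (204)³ = 6.668 × 10^9 kg
E = ½ m v² = 0.5 × 6.668 × 10^9 × (22200)² = 1.643 × 10^18 J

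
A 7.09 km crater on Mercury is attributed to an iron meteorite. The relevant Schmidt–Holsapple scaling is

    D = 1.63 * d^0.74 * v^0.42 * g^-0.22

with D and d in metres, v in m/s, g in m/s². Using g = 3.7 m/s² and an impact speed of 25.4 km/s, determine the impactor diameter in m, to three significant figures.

Rearranging for d: d = [D / (1.63 · 25400^0.42 · 3.7^-0.22)]^(1/0.74).
D = 7090 m.
25400^0.42 = 70.80
3.7^-0.22 = 0.7499
Denominator = 1.63 × 70.80 × 0.7499 = 86.54
D / 86.54 = 7090 / 86.54 = 81.93
d = 81.93^(1/0.74) = 81.93^1.3514 = 385.3 m

d ≈ 385 m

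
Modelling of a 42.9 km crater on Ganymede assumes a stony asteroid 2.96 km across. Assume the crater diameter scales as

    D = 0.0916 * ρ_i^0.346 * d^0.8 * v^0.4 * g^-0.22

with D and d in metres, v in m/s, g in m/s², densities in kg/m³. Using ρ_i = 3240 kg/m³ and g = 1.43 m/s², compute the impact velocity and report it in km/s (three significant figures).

Rearranging for v: v = [D / (0.0916 · 3240^0.346 · 2960^0.8 · 1.43^-0.22)]^(1/0.4).
D = 42900 m.
3240^0.346 = 16.39
2960^0.8 = 598.5
1.43^-0.22 = 0.9243
Denominator = 0.0916 × 16.39 × 598.5 × 0.9243 = 830.5
D / 830.5 = 42900 / 830.5 = 51.66
v = 51.66^(1/0.4) = 51.66^2.5 = 19182 m/s

v ≈ 19.2 km/s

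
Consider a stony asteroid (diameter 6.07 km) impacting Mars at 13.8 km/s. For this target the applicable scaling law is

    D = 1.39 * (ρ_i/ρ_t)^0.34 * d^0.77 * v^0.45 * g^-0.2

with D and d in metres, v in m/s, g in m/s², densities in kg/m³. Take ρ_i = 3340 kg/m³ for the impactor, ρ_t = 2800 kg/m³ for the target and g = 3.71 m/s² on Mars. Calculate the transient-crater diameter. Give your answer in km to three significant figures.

In SI units: d = 6070 m, v = 13800 m/s.
(ρ_i/ρ_t)^0.34 = (3340/2800)^0.34 = 1.062
d^0.77 = 6070^0.77 = 818.6
v^0.45 = 13800^0.45 = 72.94
g^-0.2 = 3.71^-0.2 = 0.7694
D = 1.39 × 1.062 × 818.6 × 72.94 × 0.7694 = 67816 m
   = 67.82 km

D ≈ 67.8 km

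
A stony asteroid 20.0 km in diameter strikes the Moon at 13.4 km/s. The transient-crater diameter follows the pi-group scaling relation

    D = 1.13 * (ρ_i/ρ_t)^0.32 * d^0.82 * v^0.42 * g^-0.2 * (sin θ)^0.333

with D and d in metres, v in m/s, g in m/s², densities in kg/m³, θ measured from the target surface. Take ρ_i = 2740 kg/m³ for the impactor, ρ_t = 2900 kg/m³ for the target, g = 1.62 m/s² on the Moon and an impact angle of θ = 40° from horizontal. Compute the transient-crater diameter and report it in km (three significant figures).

D ≈ 158 km

In SI units: d = 20000 m, v = 13400 m/s.
(ρ_i/ρ_t)^0.32 = (2740/2900)^0.32 = 0.9820
d^0.82 = 20000^0.82 = 3364
v^0.42 = 13400^0.42 = 54.12
g^-0.2 = 1.62^-0.2 = 0.9080
(sin 40°)^0.333 = 0.6428^0.333 = 0.8632
D = 1.13 × 0.9820 × 3364 × 54.12 × 0.9080 × 0.8632 = 1.583 × 10^5 m
   = 158.3 km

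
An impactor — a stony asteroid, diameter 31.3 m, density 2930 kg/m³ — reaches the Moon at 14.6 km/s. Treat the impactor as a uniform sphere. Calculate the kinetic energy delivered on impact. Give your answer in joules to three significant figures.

E ≈ 5.01 × 10^15 J

v = 14600 m/s.
Mass m = (π/6) ρ d³ = (π/6) × 2930 × (31.3)³ = 4.704 × 10^7 kg
E = ½ m v² = 0.5 × 4.704 × 10^7 × (14600)² = 5.014 × 10^15 J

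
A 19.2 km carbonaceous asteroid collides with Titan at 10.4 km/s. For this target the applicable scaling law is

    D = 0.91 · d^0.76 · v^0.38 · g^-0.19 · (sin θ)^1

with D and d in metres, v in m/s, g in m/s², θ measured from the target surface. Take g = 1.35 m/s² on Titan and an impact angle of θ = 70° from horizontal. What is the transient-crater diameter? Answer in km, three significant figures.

D ≈ 48.9 km

In SI units: d = 19200 m, v = 10400 m/s.
d^0.76 = 19200^0.76 = 1800
v^0.38 = 10400^0.38 = 33.61
g^-0.19 = 1.35^-0.19 = 0.9446
(sin 70°)^1 = 0.9397^1 = 0.9397
D = 0.91 × 1800 × 33.61 × 0.9446 × 0.9397 = 48867 m
   = 48.87 km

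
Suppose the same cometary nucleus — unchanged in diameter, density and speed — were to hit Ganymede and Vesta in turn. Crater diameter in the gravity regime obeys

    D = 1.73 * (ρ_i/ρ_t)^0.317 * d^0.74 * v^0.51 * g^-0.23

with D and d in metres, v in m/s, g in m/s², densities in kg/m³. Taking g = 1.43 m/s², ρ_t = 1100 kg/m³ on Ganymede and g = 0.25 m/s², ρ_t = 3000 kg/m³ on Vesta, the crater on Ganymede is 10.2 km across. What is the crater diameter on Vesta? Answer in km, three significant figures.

The impactor-only factors (d, v, ρ_i) cancel in the ratio, leaving D_Vesta/D_Ganymede = (g_Vesta/g_Ganymede)^-0.23 · (ρ_t,Ganymede/ρ_t,Vesta)^0.317.
(0.25/1.43)^-0.23 = 0.1748^-0.23 = 1.494
(1100/3000)^0.317 = 0.3667^0.317 = 0.7276
Ratio = 1.494 × 0.7276 = 1.087
D_Vesta = 1.087 × 10.2 km = 11.1 km

D ≈ 11.1 km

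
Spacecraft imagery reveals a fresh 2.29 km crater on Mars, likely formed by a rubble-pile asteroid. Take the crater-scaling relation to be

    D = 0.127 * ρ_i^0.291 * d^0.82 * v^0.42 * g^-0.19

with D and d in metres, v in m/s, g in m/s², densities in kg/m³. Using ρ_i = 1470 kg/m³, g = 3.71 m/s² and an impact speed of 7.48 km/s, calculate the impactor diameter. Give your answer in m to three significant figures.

Rearranging for d: d = [D / (0.127 · 1470^0.291 · 7480^0.42 · 3.71^-0.19)]^(1/0.82).
D = 2290 m.
1470^0.291 = 8.350
7480^0.42 = 42.37
3.71^-0.19 = 0.7795
Denominator = 0.127 × 8.350 × 42.37 × 0.7795 = 35.02
D / 35.02 = 2290 / 35.02 = 65.39
d = 65.39^(1/0.82) = 65.39^1.2195 = 163.7 m

d ≈ 164 m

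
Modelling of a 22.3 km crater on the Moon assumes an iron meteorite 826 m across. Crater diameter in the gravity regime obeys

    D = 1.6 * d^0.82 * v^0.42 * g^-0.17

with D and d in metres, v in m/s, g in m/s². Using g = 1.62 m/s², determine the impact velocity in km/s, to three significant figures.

v ≈ 18.1 km/s

Rearranging for v: v = [D / (1.6 · 826^0.82 · 1.62^-0.17)]^(1/0.42).
D = 22300 m.
826^0.82 = 246.6
1.62^-0.17 = 0.9213
Denominator = 1.6 × 246.6 × 0.9213 = 363.5
D / 363.5 = 22300 / 363.5 = 61.35
v = 61.35^(1/0.42) = 61.35^2.381 = 18063 m/s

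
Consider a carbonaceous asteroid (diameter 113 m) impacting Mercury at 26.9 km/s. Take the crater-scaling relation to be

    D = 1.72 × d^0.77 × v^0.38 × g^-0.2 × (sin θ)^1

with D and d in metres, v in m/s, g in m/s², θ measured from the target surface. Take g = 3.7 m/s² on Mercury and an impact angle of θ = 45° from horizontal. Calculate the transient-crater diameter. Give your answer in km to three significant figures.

In SI units: v = 26900 m/s.
d^0.77 = 113^0.77 = 38.10
v^0.38 = 26900^0.38 = 48.23
g^-0.2 = 3.7^-0.2 = 0.7698
(sin 45°)^1 = 0.7071^1 = 0.7071
D = 1.72 × 38.10 × 48.23 × 0.7698 × 0.7071 = 1720 m
   = 1.720 km

D ≈ 1.72 km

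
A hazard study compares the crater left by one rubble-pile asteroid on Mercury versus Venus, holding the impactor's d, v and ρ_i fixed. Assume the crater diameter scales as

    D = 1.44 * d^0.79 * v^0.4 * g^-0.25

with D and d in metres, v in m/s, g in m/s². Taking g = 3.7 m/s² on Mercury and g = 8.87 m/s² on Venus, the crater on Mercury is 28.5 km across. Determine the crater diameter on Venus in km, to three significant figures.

All impactor-dependent factors cancel in the ratio, leaving D_Venus/D_Mercury = (g_Venus/g_Mercury)^-0.25.
(8.87/3.7)^-0.25 = 2.397^-0.25 = 0.8037
D_Venus = 0.8037 × 28.5 km = 22.9 km

D ≈ 22.9 km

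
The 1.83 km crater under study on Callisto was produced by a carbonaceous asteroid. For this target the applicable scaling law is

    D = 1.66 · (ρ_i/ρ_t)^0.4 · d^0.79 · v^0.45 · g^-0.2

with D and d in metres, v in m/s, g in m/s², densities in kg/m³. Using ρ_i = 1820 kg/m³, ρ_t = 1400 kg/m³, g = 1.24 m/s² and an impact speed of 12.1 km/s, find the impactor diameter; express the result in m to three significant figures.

d ≈ 31.0 m

Rearranging for d: d = [D / (1.66 · (1820/1400)^0.4 · 12100^0.45 · 1.24^-0.2)]^(1/0.79).
D = 1830 m.
(1820/1400)^0.4 = 1.111
12100^0.45 = 68.75
1.24^-0.2 = 0.9579
Denominator = 1.66 × 1.111 × 68.75 × 0.9579 = 121.5
D / 121.5 = 1830 / 121.5 = 15.06
d = 15.06^(1/0.79) = 15.06^1.2658 = 30.97 m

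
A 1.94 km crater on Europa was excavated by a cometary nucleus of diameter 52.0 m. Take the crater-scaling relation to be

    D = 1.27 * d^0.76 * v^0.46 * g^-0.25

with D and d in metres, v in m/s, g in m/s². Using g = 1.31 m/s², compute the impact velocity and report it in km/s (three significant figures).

v ≈ 14.1 km/s

Rearranging for v: v = [D / (1.27 · 52^0.76 · 1.31^-0.25)]^(1/0.46).
D = 1940 m.
52^0.76 = 20.14
1.31^-0.25 = 0.9347
Denominator = 1.27 × 20.14 × 0.9347 = 23.91
D / 23.91 = 1940 / 23.91 = 81.14
v = 81.14^(1/0.46) = 81.14^2.1739 = 14141 m/s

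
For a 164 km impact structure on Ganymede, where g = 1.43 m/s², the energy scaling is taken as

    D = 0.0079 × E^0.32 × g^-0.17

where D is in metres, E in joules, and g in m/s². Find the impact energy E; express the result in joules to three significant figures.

E ≈ 8.89 × 10^22 J

Rearranging: E = [D / (0.0079 · g^-0.17)]^(1/0.32).
D = 164000 m.
g^-0.17 = 1.43^-0.17 = 0.9410
D / (0.0079 × 0.9410) = 164000 / (7.434 × 10^-3) = 2.206 × 10^7
E = (2.206 × 10^7)^3.125 = 8.887 × 10^22 J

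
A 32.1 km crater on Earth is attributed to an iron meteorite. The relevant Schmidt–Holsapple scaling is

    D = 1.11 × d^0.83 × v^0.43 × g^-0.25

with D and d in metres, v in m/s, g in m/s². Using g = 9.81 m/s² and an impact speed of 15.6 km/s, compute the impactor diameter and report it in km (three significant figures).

Rearranging for d: d = [D / (1.11 · 15600^0.43 · 9.81^-0.25)]^(1/0.83).
D = 32100 m.
15600^0.43 = 63.54
9.81^-0.25 = 0.5650
Denominator = 1.11 × 63.54 × 0.5650 = 39.85
D / 39.85 = 32100 / 39.85 = 805.5
d = 805.5^(1/0.83) = 805.5^1.2048 = 3171 m

d ≈ 3.17 km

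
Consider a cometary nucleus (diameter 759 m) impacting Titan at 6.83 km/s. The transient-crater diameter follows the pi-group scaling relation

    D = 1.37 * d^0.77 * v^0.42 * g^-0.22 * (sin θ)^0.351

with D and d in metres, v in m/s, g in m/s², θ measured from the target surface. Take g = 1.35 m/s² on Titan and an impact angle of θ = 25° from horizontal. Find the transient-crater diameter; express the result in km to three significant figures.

In SI units: v = 6830 m/s.
d^0.77 = 759^0.77 = 165.1
v^0.42 = 6830^0.42 = 40.78
g^-0.22 = 1.35^-0.22 = 0.9361
(sin 25°)^0.351 = 0.4226^0.351 = 0.7391
D = 1.37 × 165.1 × 40.78 × 0.9361 × 0.7391 = 6382 m
   = 6.382 km

D ≈ 6.38 km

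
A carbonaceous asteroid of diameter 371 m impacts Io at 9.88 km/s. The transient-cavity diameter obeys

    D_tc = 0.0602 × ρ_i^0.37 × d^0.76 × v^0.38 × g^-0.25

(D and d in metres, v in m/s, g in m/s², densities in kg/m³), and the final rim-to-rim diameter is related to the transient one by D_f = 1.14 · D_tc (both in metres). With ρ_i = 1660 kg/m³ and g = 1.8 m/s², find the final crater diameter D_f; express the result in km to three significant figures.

v = 9880 m/s.
ρ_i^0.37 = 1660^0.37 = 15.54
d^0.76 = 371^0.76 = 89.69
v^0.38 = 9880^0.38 = 32.96
g^-0.25 = 1.8^-0.25 = 0.8633
D_tc = 0.0602 × 15.54 × 89.69 × 32.96 × 0.8633 = 2387 m
D_f = 1.14 × 2387 = 2721 m
     = 2.721 km

D_f ≈ 2.72 km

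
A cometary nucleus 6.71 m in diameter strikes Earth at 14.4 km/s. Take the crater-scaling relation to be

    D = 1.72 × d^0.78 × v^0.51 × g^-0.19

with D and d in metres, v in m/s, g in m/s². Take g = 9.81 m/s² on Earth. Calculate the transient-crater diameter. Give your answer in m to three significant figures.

D ≈ 650 m

In SI units: v = 14400 m/s.
d^0.78 = 6.71^0.78 = 4.414
v^0.51 = 14400^0.51 = 132.1
g^-0.19 = 9.81^-0.19 = 0.6480
D = 1.72 × 4.414 × 132.1 × 0.6480 = 649.9 m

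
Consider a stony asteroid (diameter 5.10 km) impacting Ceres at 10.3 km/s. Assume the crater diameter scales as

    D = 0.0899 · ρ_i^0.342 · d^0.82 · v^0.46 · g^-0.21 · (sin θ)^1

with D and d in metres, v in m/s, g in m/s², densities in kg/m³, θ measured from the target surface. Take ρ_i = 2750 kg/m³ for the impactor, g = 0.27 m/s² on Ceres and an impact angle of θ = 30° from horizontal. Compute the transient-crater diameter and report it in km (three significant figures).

D ≈ 68.3 km

In SI units: d = 5100 m, v = 10300 m/s.
ρ_i^0.342 = 2750^0.342 = 15.01
d^0.82 = 5100^0.82 = 1097
v^0.46 = 10300^0.46 = 70.13
g^-0.21 = 0.27^-0.21 = 1.316
(sin 30°)^1 = 0.5000^1 = 0.5000
D = 0.0899 × 15.01 × 1097 × 70.13 × 1.316 × 0.5000 = 68309 m
   = 68.31 km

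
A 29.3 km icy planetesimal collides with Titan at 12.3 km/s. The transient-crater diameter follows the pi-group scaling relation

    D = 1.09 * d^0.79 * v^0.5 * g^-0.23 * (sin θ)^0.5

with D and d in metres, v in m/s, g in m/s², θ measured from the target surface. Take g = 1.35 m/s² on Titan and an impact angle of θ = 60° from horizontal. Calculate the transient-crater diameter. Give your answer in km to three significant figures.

In SI units: d = 29300 m, v = 12300 m/s.
d^0.79 = 29300^0.79 = 3379
v^0.5 = 12300^0.5 = 110.9
g^-0.23 = 1.35^-0.23 = 0.9333
(sin 60°)^0.5 = 0.8660^0.5 = 0.9306
D = 1.09 × 3379 × 110.9 × 0.9333 × 0.9306 = 3.548 × 10^5 m
   = 354.8 km

D ≈ 355 km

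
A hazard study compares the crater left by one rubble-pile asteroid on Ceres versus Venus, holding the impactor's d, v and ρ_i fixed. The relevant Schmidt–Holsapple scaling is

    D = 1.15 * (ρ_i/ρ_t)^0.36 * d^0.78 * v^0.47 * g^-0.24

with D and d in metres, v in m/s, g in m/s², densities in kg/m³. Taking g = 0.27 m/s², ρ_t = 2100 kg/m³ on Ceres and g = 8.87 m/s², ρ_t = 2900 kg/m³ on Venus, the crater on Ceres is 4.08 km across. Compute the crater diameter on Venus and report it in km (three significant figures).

D ≈ 1.57 km

The impactor-only factors (d, v, ρ_i) cancel in the ratio, leaving D_Venus/D_Ceres = (g_Venus/g_Ceres)^-0.24 · (ρ_t,Ceres/ρ_t,Venus)^0.36.
(8.87/0.27)^-0.24 = 32.85^-0.24 = 0.4325
(2100/2900)^0.36 = 0.7241^0.36 = 0.8903
Ratio = 0.4325 × 0.8903 = 0.3851
D_Venus = 0.3851 × 4.08 km = 1.57 km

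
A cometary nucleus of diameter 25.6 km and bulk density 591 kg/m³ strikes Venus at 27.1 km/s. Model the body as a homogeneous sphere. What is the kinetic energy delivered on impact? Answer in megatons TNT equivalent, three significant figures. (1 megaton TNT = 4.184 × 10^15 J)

E ≈ 4.56 × 10^8 Mt TNT

d = 25600 m; v = 27100 m/s.
Mass m = (π/6) ρ d³ = (π/6) × 591 × (25600)³ = 5.192 × 10^15 kg
E = ½ m v² = 0.5 × 5.192 × 10^15 × (27100)² = 1.907 × 10^24 J
   = 1.907 × 10^24 / 4.184×10^15 = 4.558 × 10^8 Mt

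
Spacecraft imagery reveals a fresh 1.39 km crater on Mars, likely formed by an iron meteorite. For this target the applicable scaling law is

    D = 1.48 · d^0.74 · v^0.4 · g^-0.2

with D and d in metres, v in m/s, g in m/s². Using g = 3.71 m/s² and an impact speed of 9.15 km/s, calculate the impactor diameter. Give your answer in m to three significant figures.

Rearranging for d: d = [D / (1.48 · 9150^0.4 · 3.71^-0.2)]^(1/0.74).
D = 1390 m.
9150^0.4 = 38.42
3.71^-0.2 = 0.7694
Denominator = 1.48 × 38.42 × 0.7694 = 43.75
D / 43.75 = 1390 / 43.75 = 31.77
d = 31.77^(1/0.74) = 31.77^1.3514 = 107.1 m

d ≈ 107 m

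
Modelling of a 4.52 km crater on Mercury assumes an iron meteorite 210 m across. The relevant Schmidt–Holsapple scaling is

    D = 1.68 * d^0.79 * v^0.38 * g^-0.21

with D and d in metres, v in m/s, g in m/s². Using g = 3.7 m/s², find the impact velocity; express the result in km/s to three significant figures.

Rearranging for v: v = [D / (1.68 · 210^0.79 · 3.7^-0.21)]^(1/0.38).
D = 4520 m.
210^0.79 = 68.32
3.7^-0.21 = 0.7598
Denominator = 1.68 × 68.32 × 0.7598 = 87.21
D / 87.21 = 4520 / 87.21 = 51.83
v = 51.83^(1/0.38) = 51.83^2.6316 = 32516 m/s

v ≈ 32.5 km/s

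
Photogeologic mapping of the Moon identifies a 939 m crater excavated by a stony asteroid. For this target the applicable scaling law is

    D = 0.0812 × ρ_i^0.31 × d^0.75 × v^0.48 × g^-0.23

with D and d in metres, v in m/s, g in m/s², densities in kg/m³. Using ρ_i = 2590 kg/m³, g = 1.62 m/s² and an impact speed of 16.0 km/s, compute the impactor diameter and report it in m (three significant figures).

Rearranging for d: d = [D / (0.0812 · 2590^0.31 · 16000^0.48 · 1.62^-0.23)]^(1/0.75).
2590^0.31 = 11.43
16000^0.48 = 104.2
1.62^-0.23 = 0.8950
Denominator = 0.0812 × 11.43 × 104.2 × 0.8950 = 86.56
D / 86.56 = 939 / 86.56 = 10.85
d = 10.85^(1/0.75) = 10.85^1.3333 = 24.02 m

d ≈ 24.0 m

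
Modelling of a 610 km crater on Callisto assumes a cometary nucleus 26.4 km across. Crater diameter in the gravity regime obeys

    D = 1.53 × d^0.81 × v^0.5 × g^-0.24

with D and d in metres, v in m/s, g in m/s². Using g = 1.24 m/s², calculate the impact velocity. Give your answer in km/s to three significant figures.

v ≈ 12.1 km/s

Rearranging for v: v = [D / (1.53 · 26400^0.81 · 1.24^-0.24)]^(1/0.5).
D = 610000 m.
26400^0.81 = 3815
1.24^-0.24 = 0.9497
Denominator = 1.53 × 3815 × 0.9497 = 5543
D / 5543 = 610000 / 5543 = 110.0
v = 110.0^(1/0.5) = 110.0^2 = 12100 m/s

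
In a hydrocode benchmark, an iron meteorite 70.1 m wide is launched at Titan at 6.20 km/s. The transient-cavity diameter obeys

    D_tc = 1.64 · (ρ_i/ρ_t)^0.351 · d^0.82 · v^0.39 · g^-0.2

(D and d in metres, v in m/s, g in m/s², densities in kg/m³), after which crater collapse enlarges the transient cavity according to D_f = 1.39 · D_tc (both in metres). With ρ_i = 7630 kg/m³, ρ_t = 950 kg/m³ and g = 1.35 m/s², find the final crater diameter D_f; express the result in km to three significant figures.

D_f ≈ 4.38 km

v = 6200 m/s.
(ρ_i/ρ_t)^0.351 = (7630/950)^0.351 = 2.078
d^0.82 = 70.1^0.82 = 32.62
v^0.39 = 6200^0.39 = 30.13
g^-0.2 = 1.35^-0.2 = 0.9417
D_tc = 1.64 × 2.078 × 32.62 × 30.13 × 0.9417 = 3154 m
D_f = 1.39 × 3154 = 4384 m
     = 4.384 km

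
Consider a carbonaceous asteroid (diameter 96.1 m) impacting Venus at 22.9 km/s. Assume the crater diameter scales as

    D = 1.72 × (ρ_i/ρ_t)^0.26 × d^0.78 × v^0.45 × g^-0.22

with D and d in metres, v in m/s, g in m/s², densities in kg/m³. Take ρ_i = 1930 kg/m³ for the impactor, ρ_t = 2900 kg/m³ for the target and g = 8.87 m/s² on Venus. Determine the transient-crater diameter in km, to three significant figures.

D ≈ 3.09 km

In SI units: v = 22900 m/s.
(ρ_i/ρ_t)^0.26 = (1930/2900)^0.26 = 0.8995
d^0.78 = 96.1^0.78 = 35.20
v^0.45 = 22900^0.45 = 91.61
g^-0.22 = 8.87^-0.22 = 0.6187
D = 1.72 × 0.8995 × 35.20 × 91.61 × 0.6187 = 3087 m
   = 3.087 km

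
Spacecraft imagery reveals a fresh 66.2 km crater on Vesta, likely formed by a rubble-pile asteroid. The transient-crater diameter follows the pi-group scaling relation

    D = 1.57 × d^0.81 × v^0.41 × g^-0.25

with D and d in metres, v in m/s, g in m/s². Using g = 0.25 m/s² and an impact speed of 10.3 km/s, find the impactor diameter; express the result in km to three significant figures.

d ≈ 3.11 km

Rearranging for d: d = [D / (1.57 · 10300^0.41 · 0.25^-0.25)]^(1/0.81).
D = 66200 m.
10300^0.41 = 44.18
0.25^-0.25 = 1.414
Denominator = 1.57 × 44.18 × 1.414 = 98.08
D / 98.08 = 66200 / 98.08 = 675.0
d = 675.0^(1/0.81) = 675.0^1.2346 = 3112 m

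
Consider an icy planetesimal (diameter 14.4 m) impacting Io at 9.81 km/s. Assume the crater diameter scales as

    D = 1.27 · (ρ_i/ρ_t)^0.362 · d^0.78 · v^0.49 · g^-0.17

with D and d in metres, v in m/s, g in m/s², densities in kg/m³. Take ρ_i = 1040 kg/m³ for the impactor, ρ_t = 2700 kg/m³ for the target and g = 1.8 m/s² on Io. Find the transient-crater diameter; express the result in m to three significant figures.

In SI units: v = 9810 m/s.
(ρ_i/ρ_t)^0.362 = (1040/2700)^0.362 = 0.7080
d^0.78 = 14.4^0.78 = 8.008
v^0.49 = 9810^0.49 = 90.35
g^-0.17 = 1.8^-0.17 = 0.9049
D = 1.27 × 0.7080 × 8.008 × 90.35 × 0.9049 = 588.7 m

D ≈ 589 m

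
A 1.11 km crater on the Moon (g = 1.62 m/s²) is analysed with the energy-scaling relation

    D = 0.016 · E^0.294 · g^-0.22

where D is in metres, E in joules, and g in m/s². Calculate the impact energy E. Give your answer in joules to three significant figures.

E ≈ 4.20 × 10^16 J

Rearranging: E = [D / (0.016 · g^-0.22)]^(1/0.294).
D = 1110 m.
g^-0.22 = 1.62^-0.22 = 0.8993
D / (0.016 × 0.8993) = 1110 / (0.01439) = 7.714 × 10^4
E = (7.714 × 10^4)^3.4014 = 4.203 × 10^16 J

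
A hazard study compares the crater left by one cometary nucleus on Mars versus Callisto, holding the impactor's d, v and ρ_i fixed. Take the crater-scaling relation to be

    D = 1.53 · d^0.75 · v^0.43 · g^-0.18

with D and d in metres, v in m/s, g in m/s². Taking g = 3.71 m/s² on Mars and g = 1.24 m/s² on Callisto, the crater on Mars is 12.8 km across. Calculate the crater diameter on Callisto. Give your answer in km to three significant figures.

D ≈ 15.6 km

All impactor-dependent factors cancel in the ratio, leaving D_Callisto/D_Mars = (g_Callisto/g_Mars)^-0.18.
(1.24/3.71)^-0.18 = 0.3342^-0.18 = 1.218
D_Callisto = 1.218 × 12.8 km = 15.6 km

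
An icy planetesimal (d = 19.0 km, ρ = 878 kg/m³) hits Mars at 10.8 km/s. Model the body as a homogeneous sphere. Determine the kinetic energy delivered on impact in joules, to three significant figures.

E ≈ 1.84 × 10^23 J

d = 19000 m; v = 10800 m/s.
Mass m = (π/6) ρ d³ = (π/6) × 878 × (19000)³ = 3.153 × 10^15 kg
E = ½ m v² = 0.5 × 3.153 × 10^15 × (10800)² = 1.839 × 10^23 J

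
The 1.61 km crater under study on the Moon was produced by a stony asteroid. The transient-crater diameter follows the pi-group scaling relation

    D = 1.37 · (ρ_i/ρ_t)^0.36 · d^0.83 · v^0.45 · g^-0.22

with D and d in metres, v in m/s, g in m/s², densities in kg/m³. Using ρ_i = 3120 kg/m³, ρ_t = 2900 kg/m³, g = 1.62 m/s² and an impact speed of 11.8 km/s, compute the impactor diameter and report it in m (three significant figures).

Rearranging for d: d = [D / (1.37 · (3120/2900)^0.36 · 11800^0.45 · 1.62^-0.22)]^(1/0.83).
D = 1610 m.
(3120/2900)^0.36 = 1.027
11800^0.45 = 67.97
1.62^-0.22 = 0.8993
Denominator = 1.37 × 1.027 × 67.97 × 0.8993 = 86.00
D / 86.00 = 1610 / 86.00 = 18.72
d = 18.72^(1/0.83) = 18.72^1.2048 = 34.11 m

d ≈ 34.1 m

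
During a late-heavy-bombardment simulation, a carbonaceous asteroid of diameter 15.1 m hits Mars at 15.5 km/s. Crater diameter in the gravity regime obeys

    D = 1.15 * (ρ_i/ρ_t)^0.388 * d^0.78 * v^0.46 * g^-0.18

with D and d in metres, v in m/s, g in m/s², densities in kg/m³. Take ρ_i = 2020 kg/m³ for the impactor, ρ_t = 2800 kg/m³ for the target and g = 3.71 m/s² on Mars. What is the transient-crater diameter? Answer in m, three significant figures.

In SI units: v = 15500 m/s.
(ρ_i/ρ_t)^0.388 = (2020/2800)^0.388 = 0.8810
d^0.78 = 15.1^0.78 = 8.310
v^0.46 = 15500^0.46 = 84.64
g^-0.18 = 3.71^-0.18 = 0.7898
D = 1.15 × 0.8810 × 8.310 × 84.64 × 0.7898 = 562.8 m

D ≈ 563 m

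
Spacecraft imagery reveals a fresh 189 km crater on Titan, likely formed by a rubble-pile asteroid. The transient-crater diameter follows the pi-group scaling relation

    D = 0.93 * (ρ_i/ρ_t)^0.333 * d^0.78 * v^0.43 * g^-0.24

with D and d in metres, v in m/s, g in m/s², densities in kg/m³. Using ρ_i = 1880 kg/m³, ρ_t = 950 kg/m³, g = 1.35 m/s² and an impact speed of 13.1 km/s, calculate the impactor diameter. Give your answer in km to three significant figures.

Rearranging for d: d = [D / (0.93 · (1880/950)^0.333 · 13100^0.43 · 1.35^-0.24)]^(1/0.78).
D = 189000 m.
(1880/950)^0.333 = 1.255
13100^0.43 = 58.94
1.35^-0.24 = 0.9305
Denominator = 0.93 × 1.255 × 58.94 × 0.9305 = 64.01
D / 64.01 = 189000 / 64.01 = 2953
d = 2953^(1/0.78) = 2953^1.2821 = 28134 m

d ≈ 28.1 km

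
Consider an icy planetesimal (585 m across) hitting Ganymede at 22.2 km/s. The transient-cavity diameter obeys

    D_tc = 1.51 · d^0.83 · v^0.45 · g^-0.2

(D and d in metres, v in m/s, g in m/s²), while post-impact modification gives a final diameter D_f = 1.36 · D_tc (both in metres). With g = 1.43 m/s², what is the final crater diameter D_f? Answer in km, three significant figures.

D_f ≈ 34.2 km

v = 22200 m/s.
d^0.83 = 585^0.83 = 198.0
v^0.45 = 22200^0.45 = 90.34
g^-0.2 = 1.43^-0.2 = 0.9310
D_tc = 1.51 × 198.0 × 90.34 × 0.9310 = 25150 m
D_f = 1.36 × 25150 = 34204 m
     = 34.20 km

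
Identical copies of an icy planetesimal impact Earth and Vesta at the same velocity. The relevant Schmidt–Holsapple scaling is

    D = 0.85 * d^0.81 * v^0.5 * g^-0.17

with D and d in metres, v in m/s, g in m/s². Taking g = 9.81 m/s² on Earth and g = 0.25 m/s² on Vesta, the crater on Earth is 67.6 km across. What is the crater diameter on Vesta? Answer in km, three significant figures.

D ≈ 126 km

All impactor-dependent factors cancel in the ratio, leaving D_Vesta/D_Earth = (g_Vesta/g_Earth)^-0.17.
(0.25/9.81)^-0.17 = 0.02548^-0.17 = 1.866
D_Vesta = 1.866 × 67.6 km = 126 km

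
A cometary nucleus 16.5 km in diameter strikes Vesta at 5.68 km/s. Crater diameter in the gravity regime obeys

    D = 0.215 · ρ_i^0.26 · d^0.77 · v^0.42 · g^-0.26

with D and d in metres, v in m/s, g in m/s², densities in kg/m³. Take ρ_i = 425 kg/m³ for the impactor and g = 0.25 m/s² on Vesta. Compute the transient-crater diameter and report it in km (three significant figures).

In SI units: d = 16500 m, v = 5680 m/s.
ρ_i^0.26 = 425^0.26 = 4.824
d^0.77 = 16500^0.77 = 1768
v^0.42 = 5680^0.42 = 37.74
g^-0.26 = 0.25^-0.26 = 1.434
D = 0.215 × 4.824 × 1768 × 37.74 × 1.434 = 99238 m
   = 99.24 km

D ≈ 99.2 km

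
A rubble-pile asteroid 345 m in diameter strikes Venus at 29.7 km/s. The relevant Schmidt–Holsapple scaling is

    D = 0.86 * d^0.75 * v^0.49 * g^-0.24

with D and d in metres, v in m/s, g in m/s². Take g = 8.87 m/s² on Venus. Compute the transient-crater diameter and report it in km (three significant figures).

In SI units: v = 29700 m/s.
d^0.75 = 345^0.75 = 80.05
v^0.49 = 29700^0.49 = 155.5
g^-0.24 = 8.87^-0.24 = 0.5922
D = 0.86 × 80.05 × 155.5 × 0.5922 = 6340 m
   = 6.340 km

D ≈ 6.34 km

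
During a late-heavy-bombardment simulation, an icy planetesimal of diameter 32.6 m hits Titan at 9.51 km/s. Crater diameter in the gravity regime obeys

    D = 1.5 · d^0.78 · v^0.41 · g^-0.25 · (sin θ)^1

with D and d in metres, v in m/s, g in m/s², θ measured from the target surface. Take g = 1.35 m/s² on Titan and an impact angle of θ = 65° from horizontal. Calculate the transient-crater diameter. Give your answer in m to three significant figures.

In SI units: v = 9510 m/s.
d^0.78 = 32.6^0.78 = 15.15
v^0.41 = 9510^0.41 = 42.76
g^-0.25 = 1.35^-0.25 = 0.9277
(sin 65°)^1 = 0.9063^1 = 0.9063
D = 1.5 × 15.15 × 42.76 × 0.9277 × 0.9063 = 817.0 m

D ≈ 817 m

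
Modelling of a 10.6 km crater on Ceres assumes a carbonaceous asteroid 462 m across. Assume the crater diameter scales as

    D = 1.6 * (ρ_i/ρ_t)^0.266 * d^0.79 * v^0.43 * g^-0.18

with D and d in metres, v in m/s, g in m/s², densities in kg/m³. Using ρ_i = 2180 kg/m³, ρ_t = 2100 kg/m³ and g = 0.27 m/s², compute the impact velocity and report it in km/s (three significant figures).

Rearranging for v: v = [D / (1.6 · (2180/2100)^0.266 · 462^0.79 · 0.27^-0.18)]^(1/0.43).
D = 10600 m.
(2180/2100)^0.266 = 1.010
462^0.79 = 127.4
0.27^-0.18 = 1.266
Denominator = 1.6 × 1.010 × 127.4 × 1.266 = 260.6
D / 260.6 = 10600 / 260.6 = 40.68
v = 40.68^(1/0.43) = 40.68^2.3256 = 5531 m/s

v ≈ 5.53 km/s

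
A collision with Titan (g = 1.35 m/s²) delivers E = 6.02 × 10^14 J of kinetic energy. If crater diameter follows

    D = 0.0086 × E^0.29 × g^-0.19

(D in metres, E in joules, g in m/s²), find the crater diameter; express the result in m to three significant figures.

D ≈ 157 m

E^0.29 = (6.02 × 10^14)^0.29 = 1.932 × 10^4
g^-0.19 = 1.35^-0.19 = 0.9446
D = 0.0086 × 1.932 × 10^4 × 0.9446 = 156.9 m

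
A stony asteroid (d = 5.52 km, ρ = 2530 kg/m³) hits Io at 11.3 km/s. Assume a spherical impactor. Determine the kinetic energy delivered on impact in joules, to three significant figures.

d = 5520 m; v = 11300 m/s.
Mass m = (π/6) ρ d³ = (π/6) × 2530 × (5520)³ = 2.228 × 10^14 kg
E = ½ m v² = 0.5 × 2.228 × 10^14 × (11300)² = 1.422 × 10^22 J

E ≈ 1.42 × 10^22 J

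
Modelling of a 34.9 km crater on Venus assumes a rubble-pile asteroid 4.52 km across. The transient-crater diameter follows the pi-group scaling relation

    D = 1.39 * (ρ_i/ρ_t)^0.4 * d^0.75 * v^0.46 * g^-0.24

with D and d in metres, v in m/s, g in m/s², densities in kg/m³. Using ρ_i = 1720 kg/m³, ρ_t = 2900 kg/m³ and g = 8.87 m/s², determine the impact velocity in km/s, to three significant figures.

v ≈ 19.8 km/s

Rearranging for v: v = [D / (1.39 · (1720/2900)^0.4 · 4520^0.75 · 8.87^-0.24)]^(1/0.46).
D = 34900 m.
(1720/2900)^0.4 = 0.8114
4520^0.75 = 551.3
8.87^-0.24 = 0.5922
Denominator = 1.39 × 0.8114 × 551.3 × 0.5922 = 368.2
D / 368.2 = 34900 / 368.2 = 94.79
v = 94.79^(1/0.46) = 94.79^2.1739 = 19828 m/s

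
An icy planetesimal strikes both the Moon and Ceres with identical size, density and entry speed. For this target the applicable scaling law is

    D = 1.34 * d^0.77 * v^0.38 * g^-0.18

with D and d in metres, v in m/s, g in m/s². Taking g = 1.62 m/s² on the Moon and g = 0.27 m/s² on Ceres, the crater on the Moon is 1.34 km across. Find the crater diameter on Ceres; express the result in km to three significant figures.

All impactor-dependent factors cancel in the ratio, leaving D_Ceres/D_Moon = (g_Ceres/g_Moon)^-0.18.
(0.27/1.62)^-0.18 = 0.1667^-0.18 = 1.381
D_Ceres = 1.381 × 1.34 km = 1.85 km

D ≈ 1.85 km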